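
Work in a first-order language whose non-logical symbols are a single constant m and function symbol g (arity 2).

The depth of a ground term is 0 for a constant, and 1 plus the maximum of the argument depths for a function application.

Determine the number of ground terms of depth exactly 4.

651

If N_k denotes the number of depth-≤k ground terms, the 1 constant gives N_0 = 1, and each function symbol of arity r contributes N_{k-1}^r new terms at level k: N_k = 1 + N_{k-1}^2.
N_0 = 1
N_1 = 1 + 1^2 = 2
N_2 = 1 + 2^2 = 5
N_3 = 1 + 5^2 = 26
N_4 = 1 + 26^2 = 677
Terms of depth exactly 4: N_4 − N_3 = 677 − 26 = 651.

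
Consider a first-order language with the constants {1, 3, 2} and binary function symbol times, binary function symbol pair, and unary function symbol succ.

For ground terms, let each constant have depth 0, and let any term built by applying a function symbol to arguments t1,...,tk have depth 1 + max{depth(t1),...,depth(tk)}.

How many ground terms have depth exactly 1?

21

If N_k denotes the number of depth-≤k ground terms, the 3 constants give N_0 = 3, and each function symbol of arity r contributes N_{k-1}^r new terms at level k: N_k = 3 + N_{k-1}^2 + N_{k-1}^2 + N_{k-1}.
N_0 = 3
N_1 = 3 + 3^2 + 3^2 + 3 = 24
Terms of depth exactly 1: N_1 − N_0 = 24 − 3 = 21.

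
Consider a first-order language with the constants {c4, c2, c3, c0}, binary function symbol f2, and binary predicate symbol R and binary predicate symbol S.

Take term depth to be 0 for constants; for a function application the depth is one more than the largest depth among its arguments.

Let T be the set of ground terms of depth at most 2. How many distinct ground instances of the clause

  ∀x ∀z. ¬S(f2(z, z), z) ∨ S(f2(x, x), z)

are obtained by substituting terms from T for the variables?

Ground terms of depth ≤ 2:
  Let N_k = |{terms of depth ≤ k}|. Then N_0 = 4 and N_k = 4 + N_{k-1}^2 for k ≥ 1 (one summand per function symbol, arity giving the exponent).
  N_0 = 4
  N_1 = 4 + 4^2 = 20
  N_2 = 4 + 20^2 = 404
So there are 404 ground terms available for substitution.
The body mentions every one of the 2 quantified variables; since ground terms form a free algebra, no two substitutions collapse to the same formula.
Number of ground instances = 404^2 = 163216.

163216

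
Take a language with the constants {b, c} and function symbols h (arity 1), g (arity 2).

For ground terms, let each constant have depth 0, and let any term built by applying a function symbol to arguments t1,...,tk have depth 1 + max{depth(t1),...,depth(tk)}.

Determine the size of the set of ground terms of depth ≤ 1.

If N_k denotes the number of depth-≤k ground terms, the 2 constants give N_0 = 2, and each function symbol of arity r contributes N_{k-1}^r new terms at level k: N_k = 2 + N_{k-1} + N_{k-1}^2.
N_0 = 2
N_1 = 2 + 2 + 2^2 = 8

8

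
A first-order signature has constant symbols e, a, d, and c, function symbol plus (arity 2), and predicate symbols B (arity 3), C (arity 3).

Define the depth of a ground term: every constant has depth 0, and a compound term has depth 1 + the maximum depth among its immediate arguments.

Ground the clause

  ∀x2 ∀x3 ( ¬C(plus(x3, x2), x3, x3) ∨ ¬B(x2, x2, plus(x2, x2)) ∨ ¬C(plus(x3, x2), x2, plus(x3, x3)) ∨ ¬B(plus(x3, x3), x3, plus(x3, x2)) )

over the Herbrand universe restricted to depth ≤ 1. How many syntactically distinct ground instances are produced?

Ground terms of depth ≤ 1:
  If N_k denotes the number of depth-≤k ground terms, the 4 constants give N_0 = 4, and each function symbol of arity r contributes N_{k-1}^r new terms at level k: N_k = 4 + N_{k-1}^2.
  N_0 = 4
  N_1 = 4 + 4^2 = 20
So there are 20 ground terms available for substitution.
Each of x2, x3 ranges independently over the available ground terms, and distinct assignments produce distinct instances.
Number of ground instances = 20^2 = 400.

400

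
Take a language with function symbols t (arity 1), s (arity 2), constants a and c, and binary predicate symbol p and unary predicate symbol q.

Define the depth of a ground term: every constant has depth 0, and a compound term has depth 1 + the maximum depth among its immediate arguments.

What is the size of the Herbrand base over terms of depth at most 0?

First count ground terms of depth ≤ 0.
Let N_k count ground terms of depth at most k. Each non-constant term of depth ≤ k is some function symbol applied to depth-≤(k−1) arguments, giving N_k = 2 + N_{k-1} + N_{k-1}^2.
N_0 = 2
So |H| = 2.
A ground atom is a predicate applied to a tuple of terms from H, so the count is the sum over predicates of |H|^arity:
  p: 2^2 = 4;  q: 2
Total ground atoms: 4 + 2 = 6.

6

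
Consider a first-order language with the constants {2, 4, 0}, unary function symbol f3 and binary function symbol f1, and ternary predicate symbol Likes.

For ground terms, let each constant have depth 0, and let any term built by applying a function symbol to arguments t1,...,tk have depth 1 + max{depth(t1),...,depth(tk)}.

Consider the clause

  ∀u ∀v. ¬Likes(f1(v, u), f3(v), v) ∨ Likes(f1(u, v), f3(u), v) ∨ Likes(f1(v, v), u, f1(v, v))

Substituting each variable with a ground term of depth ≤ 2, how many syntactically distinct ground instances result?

59049

Ground terms of depth ≤ 2:
  Let N_k count ground terms of depth at most k. Each non-constant term of depth ≤ k is some function symbol applied to depth-≤(k−1) arguments, giving N_k = 3 + N_{k-1} + N_{k-1}^2.
  N_0 = 3
  N_1 = 3 + 3 + 3^2 = 15
  N_2 = 3 + 15 + 15^2 = 243
So there are 243 ground terms available for substitution.
The body mentions every one of the 2 quantified variables; since ground terms form a free algebra, no two substitutions collapse to the same formula.
Number of ground instances = 243^2 = 59049.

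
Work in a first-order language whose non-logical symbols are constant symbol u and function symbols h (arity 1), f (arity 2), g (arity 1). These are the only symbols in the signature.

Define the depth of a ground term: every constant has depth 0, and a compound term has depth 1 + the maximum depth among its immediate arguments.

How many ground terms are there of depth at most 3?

676

If N_k denotes the number of depth-≤k ground terms, the 1 constant gives N_0 = 1, and each function symbol of arity r contributes N_{k-1}^r new terms at level k: N_k = 1 + N_{k-1} + N_{k-1}^2 + N_{k-1}.
N_0 = 1
N_1 = 1 + 1 + 1^2 + 1 = 4
N_2 = 1 + 4 + 4^2 + 4 = 25
N_3 = 1 + 25 + 25^2 + 25 = 676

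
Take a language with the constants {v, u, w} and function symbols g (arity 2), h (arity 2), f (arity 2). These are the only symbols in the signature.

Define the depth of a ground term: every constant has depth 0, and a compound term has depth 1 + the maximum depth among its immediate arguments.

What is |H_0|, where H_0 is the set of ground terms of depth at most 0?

3

Write N_k for the number of ground terms of depth ≤ k. A term of depth ≤ k is either a constant or a function symbol applied to arguments of depth ≤ k−1, so N_k = 3 + N_{k-1}^2 + N_{k-1}^2 + N_{k-1}^2.
N_0 = 3
Explicitly: v, u, w.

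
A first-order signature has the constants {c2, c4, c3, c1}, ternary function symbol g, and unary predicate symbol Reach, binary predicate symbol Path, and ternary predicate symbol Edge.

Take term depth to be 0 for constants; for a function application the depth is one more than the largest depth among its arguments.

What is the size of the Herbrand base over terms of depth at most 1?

First count ground terms of depth ≤ 1.
Let N_k count ground terms of depth at most k. Each non-constant term of depth ≤ k is some function symbol applied to depth-≤(k−1) arguments, giving N_k = 4 + N_{k-1}^3.
N_0 = 4
N_1 = 4 + 4^3 = 68
So |H| = 68.
For each predicate symbol, the number of ground atoms is |H| raised to its arity; summing:
  Reach: 68;  Path: 68^2 = 4624;  Edge: 68^3 = 314432
Total ground atoms: 68 + 4624 + 314432 = 319124.

319124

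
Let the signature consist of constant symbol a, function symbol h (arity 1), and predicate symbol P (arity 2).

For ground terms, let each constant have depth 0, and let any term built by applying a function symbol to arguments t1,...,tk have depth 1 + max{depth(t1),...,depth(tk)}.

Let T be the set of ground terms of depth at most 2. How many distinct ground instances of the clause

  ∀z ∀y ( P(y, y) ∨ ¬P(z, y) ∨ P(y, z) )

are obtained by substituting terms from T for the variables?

Ground terms of depth ≤ 2:
  Let N_k = |{terms of depth ≤ k}|. Then N_0 = 1 and N_k = 1 + N_{k-1} for k ≥ 1 (one summand per function symbol, arity giving the exponent).
  N_0 = 1
  N_1 = 1 + 1 = 2
  N_2 = 1 + 2 = 3
  Explicitly: a, h(a), h(h(a)).
So there are 3 ground terms available for substitution.
The body mentions every one of the 2 quantified variables; since ground terms form a free algebra, no two substitutions collapse to the same formula.
Number of ground instances = 3^2 = 9.

9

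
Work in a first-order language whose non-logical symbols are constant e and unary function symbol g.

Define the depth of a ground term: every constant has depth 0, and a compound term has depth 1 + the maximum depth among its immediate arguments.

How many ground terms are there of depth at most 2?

Let N_k count ground terms of depth at most k. Each non-constant term of depth ≤ k is some function symbol applied to depth-≤(k−1) arguments, giving N_k = 1 + N_{k-1}.
N_0 = 1
N_1 = 1 + 1 = 2
N_2 = 1 + 2 = 3
Explicitly: e, g(e), g(g(e)).

3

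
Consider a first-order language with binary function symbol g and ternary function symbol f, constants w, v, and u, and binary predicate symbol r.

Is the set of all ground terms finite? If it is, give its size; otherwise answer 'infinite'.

infinite

The signature has at least one function symbol (g, arity 2) and at least one constant (w).
Iterating g gives infinitely many distinct ground terms: w, g(w, w), g(g(w, w), g(w, w)), ...
So the Herbrand universe is infinite.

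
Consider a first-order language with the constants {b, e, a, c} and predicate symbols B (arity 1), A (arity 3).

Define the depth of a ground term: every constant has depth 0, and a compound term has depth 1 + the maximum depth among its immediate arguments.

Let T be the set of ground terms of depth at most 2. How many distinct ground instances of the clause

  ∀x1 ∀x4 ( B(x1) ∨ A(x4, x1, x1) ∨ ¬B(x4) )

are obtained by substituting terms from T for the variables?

Ground terms of depth ≤ 2:
  With no function symbols every ground term is a constant, so there are exactly 4 ground terms at every depth bound.
  N_0 = 4
  N_1 = 4
  N_2 = 4
  Explicitly: b, e, a, c.
So there are 4 ground terms available for substitution.
The body mentions every one of the 2 quantified variables; since ground terms form a free algebra, no two substitutions collapse to the same formula.
Number of ground instances = 4^2 = 16.

16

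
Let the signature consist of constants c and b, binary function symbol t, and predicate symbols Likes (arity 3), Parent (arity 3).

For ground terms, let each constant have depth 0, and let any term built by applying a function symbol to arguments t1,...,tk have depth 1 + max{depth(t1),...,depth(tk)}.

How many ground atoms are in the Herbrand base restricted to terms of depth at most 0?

First count ground terms of depth ≤ 0.
Count level by level. With function symbols t/2, the terms of depth ≤ k are the 2 constants together with each function applied to depth-≤(k−1) tuples, so N_k = 2 + N_{k-1}^2.
N_0 = 2
So |H| = 2.
A ground atom is a predicate applied to a tuple of terms from H, so the count is the sum over predicates of |H|^arity:
  Likes: 2^3 = 8;  Parent: 2^3 = 8
Total ground atoms: 8 + 8 = 16.

16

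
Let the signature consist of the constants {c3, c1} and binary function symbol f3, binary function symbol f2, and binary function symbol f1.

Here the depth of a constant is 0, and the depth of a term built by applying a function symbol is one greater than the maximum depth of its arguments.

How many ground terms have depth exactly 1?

Write N_k for the number of ground terms of depth ≤ k. A term of depth ≤ k is either a constant or a function symbol applied to arguments of depth ≤ k−1, so N_k = 2 + N_{k-1}^2 + N_{k-1}^2 + N_{k-1}^2.
N_0 = 2
N_1 = 2 + 2^2 + 2^2 + 2^2 = 14
Terms of depth exactly 1: N_1 − N_0 = 14 − 2 = 12.

12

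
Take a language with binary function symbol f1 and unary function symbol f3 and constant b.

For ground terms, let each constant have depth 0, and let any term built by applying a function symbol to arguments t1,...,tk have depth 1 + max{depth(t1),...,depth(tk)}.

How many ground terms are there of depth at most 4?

33673

Write N_k for the number of ground terms of depth ≤ k. A term of depth ≤ k is either a constant or a function symbol applied to arguments of depth ≤ k−1, so N_k = 1 + N_{k-1}^2 + N_{k-1}.
N_0 = 1
N_1 = 1 + 1^2 + 1 = 3
N_2 = 1 + 3^2 + 3 = 13
N_3 = 1 + 13^2 + 13 = 183
N_4 = 1 + 183^2 + 183 = 33673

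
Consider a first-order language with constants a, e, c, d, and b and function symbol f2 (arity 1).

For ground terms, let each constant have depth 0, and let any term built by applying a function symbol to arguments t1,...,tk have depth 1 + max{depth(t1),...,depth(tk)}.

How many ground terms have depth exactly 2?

5

If N_k denotes the number of depth-≤k ground terms, the 5 constants give N_0 = 5, and each function symbol of arity r contributes N_{k-1}^r new terms at level k: N_k = 5 + N_{k-1}.
N_0 = 5
N_1 = 5 + 5 = 10
N_2 = 5 + 10 = 15
Terms of depth exactly 2: N_2 − N_1 = 15 − 10 = 5.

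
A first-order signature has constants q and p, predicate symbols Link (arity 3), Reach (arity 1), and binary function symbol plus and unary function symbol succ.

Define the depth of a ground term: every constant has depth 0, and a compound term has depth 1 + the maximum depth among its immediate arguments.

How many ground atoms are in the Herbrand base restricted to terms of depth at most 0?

10

First count ground terms of depth ≤ 0.
If N_k denotes the number of depth-≤k ground terms, the 2 constants give N_0 = 2, and each function symbol of arity r contributes N_{k-1}^r new terms at level k: N_k = 2 + N_{k-1}^2 + N_{k-1}.
N_0 = 2
Explicitly: q, p.
So |H| = 2.
Ground atoms are formed by filling each argument slot of a predicate with a term from H, so an r-ary predicate gives |H|^r atoms:
  Link: 2^3 = 8;  Reach: 2
Total ground atoms: 8 + 2 = 10.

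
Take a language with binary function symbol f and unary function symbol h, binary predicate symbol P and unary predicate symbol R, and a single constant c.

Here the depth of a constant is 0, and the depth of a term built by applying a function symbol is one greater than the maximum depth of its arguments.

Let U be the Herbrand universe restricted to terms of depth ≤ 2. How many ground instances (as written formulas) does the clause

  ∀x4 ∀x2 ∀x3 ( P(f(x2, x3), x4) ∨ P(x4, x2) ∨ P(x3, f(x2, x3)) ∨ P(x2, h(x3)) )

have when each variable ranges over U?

Ground terms of depth ≤ 2:
  If N_k denotes the number of depth-≤k ground terms, the 1 constant gives N_0 = 1, and each function symbol of arity r contributes N_{k-1}^r new terms at level k: N_k = 1 + N_{k-1}^2 + N_{k-1}.
  N_0 = 1
  N_1 = 1 + 1^2 + 1 = 3
  N_2 = 1 + 3^2 + 3 = 13
So there are 13 ground terms available for substitution.
There are 3 variables to instantiate (x4, x2, x3), each occurring in at least one literal, so different choices give different ground instances.
Number of ground instances = 13^3 = 2197.

2197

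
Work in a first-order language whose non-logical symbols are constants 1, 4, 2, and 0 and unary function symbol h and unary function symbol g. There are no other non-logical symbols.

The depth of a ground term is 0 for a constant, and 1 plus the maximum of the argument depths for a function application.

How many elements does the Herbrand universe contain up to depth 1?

12

Let N_k count ground terms of depth at most k. Each non-constant term of depth ≤ k is some function symbol applied to depth-≤(k−1) arguments, giving N_k = 4 + N_{k-1} + N_{k-1}.
N_0 = 4
N_1 = 4 + 4 + 4 = 12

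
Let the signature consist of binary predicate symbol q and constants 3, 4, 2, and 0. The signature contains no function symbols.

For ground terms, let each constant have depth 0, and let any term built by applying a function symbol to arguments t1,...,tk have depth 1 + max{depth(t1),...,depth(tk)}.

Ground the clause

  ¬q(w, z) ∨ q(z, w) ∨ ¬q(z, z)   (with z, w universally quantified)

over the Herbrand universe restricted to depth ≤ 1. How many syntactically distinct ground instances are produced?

16

Ground terms of depth ≤ 1:
  With no function symbols every ground term is a constant, so there are exactly 4 ground terms at every depth bound.
  N_0 = 4
  N_1 = 4
  Explicitly: 3, 4, 2, 0.
So there are 4 ground terms available for substitution.
The body mentions every one of the 2 quantified variables; since ground terms form a free algebra, no two substitutions collapse to the same formula.
Number of ground instances = 4^2 = 16.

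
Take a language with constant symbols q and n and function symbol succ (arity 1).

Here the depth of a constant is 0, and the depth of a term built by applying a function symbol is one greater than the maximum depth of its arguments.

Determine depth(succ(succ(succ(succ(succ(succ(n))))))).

6

depth(succ(n)) = 1 + depth(n) = 1 + 0 = 1
depth(succ(succ(n))) = 1 + depth(succ(n)) = 1 + 1 = 2
depth(succ(succ(succ(n)))) = 1 + depth(succ(succ(n))) = 1 + 2 = 3
depth(succ(succ(succ(succ(n))))) = 1 + depth(succ(succ(succ(n)))) = 1 + 3 = 4
depth(succ(succ(succ(succ(succ(n)))))) = 1 + depth(succ(succ(succ(succ(n))))) = 1 + 4 = 5
depth(succ(succ(succ(succ(succ(succ(n))))))) = 1 + depth(succ(succ(succ(succ(succ(n)))))) = 1 + 5 = 6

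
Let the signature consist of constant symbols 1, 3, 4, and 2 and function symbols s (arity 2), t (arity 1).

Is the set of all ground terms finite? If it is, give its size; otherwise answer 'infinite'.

infinite

The signature has at least one function symbol (s, arity 2) and at least one constant (1).
Iterating s gives infinitely many distinct ground terms: 1, s(1, 1), s(s(1, 1), s(1, 1)), ...
So the Herbrand universe is infinite.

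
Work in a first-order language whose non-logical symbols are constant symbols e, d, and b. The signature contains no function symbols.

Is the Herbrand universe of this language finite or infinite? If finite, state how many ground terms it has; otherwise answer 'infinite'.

3

There are no function symbols, so every ground term is one of the 3 constants.
The Herbrand universe is {e, d, b}, which is finite with 3 elements.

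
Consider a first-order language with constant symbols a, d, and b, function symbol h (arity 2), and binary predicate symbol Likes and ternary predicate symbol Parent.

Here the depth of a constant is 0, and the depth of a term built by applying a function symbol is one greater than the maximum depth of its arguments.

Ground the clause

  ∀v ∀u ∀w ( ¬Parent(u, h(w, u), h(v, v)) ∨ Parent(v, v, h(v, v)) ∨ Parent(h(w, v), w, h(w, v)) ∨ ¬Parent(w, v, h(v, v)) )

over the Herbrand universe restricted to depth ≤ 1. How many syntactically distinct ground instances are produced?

1728

Ground terms of depth ≤ 1:
  If N_k denotes the number of depth-≤k ground terms, the 3 constants give N_0 = 3, and each function symbol of arity r contributes N_{k-1}^r new terms at level k: N_k = 3 + N_{k-1}^2.
  N_0 = 3
  N_1 = 3 + 3^2 = 12
So there are 12 ground terms available for substitution.
The body mentions every one of the 3 quantified variables; since ground terms form a free algebra, no two substitutions collapse to the same formula.
Number of ground instances = 12^3 = 1728.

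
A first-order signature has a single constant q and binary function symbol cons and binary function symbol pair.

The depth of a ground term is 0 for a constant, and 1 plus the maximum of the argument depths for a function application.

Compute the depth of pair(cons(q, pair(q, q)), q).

3

depth(pair(q, q)) = 1 + max(0, 0) = 1
depth(cons(q, pair(q, q))) = 1 + max(0, 1) = 2
depth(pair(cons(q, pair(q, q)), q)) = 1 + max(2, 0) = 3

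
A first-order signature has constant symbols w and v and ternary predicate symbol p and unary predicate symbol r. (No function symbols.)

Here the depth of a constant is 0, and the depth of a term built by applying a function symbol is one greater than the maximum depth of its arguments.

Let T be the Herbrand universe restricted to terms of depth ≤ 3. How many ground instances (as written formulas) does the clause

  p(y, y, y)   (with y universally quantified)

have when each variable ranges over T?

Ground terms of depth ≤ 3:
  With no function symbols every ground term is a constant, so there are exactly 2 ground terms at every depth bound.
  N_0 = 2
  N_1 = 2
  N_2 = 2
  N_3 = 2
So there are 2 ground terms available for substitution.
The body mentions the single quantified variable y; since ground terms form a free algebra, no two substitutions collapse to the same formula.
Number of ground instances = 2.

2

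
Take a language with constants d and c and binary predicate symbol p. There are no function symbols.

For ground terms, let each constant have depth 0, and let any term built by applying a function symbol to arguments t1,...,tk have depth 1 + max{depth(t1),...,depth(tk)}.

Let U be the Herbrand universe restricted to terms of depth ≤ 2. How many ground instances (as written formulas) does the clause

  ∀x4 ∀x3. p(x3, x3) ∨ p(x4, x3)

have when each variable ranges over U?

Ground terms of depth ≤ 2:
  With no function symbols every ground term is a constant, so there are exactly 2 ground terms at every depth bound.
  N_0 = 2
  N_1 = 2
  N_2 = 2
  Explicitly: d, c.
So there are 2 ground terms available for substitution.
The clause has 2 distinct variables (x4, x3), each appearing in the body. In the free term algebra distinct substitutions yield syntactically distinct ground instances.
Number of ground instances = 2^2 = 4.

4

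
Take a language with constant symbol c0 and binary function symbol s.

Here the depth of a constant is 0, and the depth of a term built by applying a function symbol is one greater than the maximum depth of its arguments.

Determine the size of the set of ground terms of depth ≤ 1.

2

Write N_k for the number of ground terms of depth ≤ k. A term of depth ≤ k is either a constant or a function symbol applied to arguments of depth ≤ k−1, so N_k = 1 + N_{k-1}^2.
N_0 = 1
N_1 = 1 + 1^2 = 2
Explicitly: c0, s(c0, c0).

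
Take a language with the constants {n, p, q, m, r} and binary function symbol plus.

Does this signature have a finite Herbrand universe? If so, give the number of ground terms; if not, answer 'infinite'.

infinite

The signature has at least one function symbol (plus, arity 2) and at least one constant (n).
Iterating plus gives infinitely many distinct ground terms: n, plus(n, n), plus(plus(n, n), plus(n, n)), ...
So the Herbrand universe is infinite.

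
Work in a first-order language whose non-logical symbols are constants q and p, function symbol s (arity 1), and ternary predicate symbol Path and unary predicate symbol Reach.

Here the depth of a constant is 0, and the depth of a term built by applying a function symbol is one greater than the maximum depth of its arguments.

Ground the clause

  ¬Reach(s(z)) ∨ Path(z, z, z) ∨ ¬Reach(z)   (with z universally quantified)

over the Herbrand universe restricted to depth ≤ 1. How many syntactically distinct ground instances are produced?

4

Ground terms of depth ≤ 1:
  Count level by level. With function symbols s/1, the terms of depth ≤ k are the 2 constants together with each function applied to depth-≤(k−1) tuples, so N_k = 2 + N_{k-1}.
  N_0 = 2
  N_1 = 2 + 2 = 4
  Explicitly: q, p, s(q), s(p).
So there are 4 ground terms available for substitution.
There is 1 variable to instantiate (z),  occurring in at least one literal, so different choices give different ground instances.
Number of ground instances = 4.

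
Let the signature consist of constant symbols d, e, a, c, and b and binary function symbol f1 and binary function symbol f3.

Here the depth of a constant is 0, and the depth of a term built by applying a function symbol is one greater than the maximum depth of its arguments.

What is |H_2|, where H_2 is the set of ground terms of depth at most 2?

6055

Let N_k = |{terms of depth ≤ k}|. Then N_0 = 5 and N_k = 5 + N_{k-1}^2 + N_{k-1}^2 for k ≥ 1 (one summand per function symbol, arity giving the exponent).
N_0 = 5
N_1 = 5 + 5^2 + 5^2 = 55
N_2 = 5 + 55^2 + 55^2 = 6055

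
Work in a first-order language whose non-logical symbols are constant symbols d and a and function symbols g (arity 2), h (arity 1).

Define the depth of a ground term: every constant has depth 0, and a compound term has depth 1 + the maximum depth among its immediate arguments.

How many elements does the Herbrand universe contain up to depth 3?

If N_k denotes the number of depth-≤k ground terms, the 2 constants give N_0 = 2, and each function symbol of arity r contributes N_{k-1}^r new terms at level k: N_k = 2 + N_{k-1}^2 + N_{k-1}.
N_0 = 2
N_1 = 2 + 2^2 + 2 = 8
N_2 = 2 + 8^2 + 8 = 74
N_3 = 2 + 74^2 + 74 = 5552

5552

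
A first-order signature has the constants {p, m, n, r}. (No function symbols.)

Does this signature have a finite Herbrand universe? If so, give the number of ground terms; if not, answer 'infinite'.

4

There are no function symbols, so every ground term is one of the 4 constants.
The Herbrand universe is {p, m, n, r}, which is finite with 4 elements.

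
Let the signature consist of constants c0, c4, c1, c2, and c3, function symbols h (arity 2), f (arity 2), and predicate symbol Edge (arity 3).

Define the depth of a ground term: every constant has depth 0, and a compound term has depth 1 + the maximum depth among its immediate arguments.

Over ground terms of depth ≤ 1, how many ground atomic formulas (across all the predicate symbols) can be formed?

166375

First count ground terms of depth ≤ 1.
If N_k denotes the number of depth-≤k ground terms, the 5 constants give N_0 = 5, and each function symbol of arity r contributes N_{k-1}^r new terms at level k: N_k = 5 + N_{k-1}^2 + N_{k-1}^2.
N_0 = 5
N_1 = 5 + 5^2 + 5^2 = 55
So |H| = 55.
For each predicate symbol, the number of ground atoms is |H| raised to its arity; summing:
  Edge: 55^3 = 166375
Total ground atoms: 166375.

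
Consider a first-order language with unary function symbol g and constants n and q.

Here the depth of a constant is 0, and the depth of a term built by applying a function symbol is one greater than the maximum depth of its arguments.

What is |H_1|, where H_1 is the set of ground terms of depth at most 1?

4

Let N_k count ground terms of depth at most k. Each non-constant term of depth ≤ k is some function symbol applied to depth-≤(k−1) arguments, giving N_k = 2 + N_{k-1}.
N_0 = 2
N_1 = 2 + 2 = 4
Explicitly: n, q, g(n), g(q).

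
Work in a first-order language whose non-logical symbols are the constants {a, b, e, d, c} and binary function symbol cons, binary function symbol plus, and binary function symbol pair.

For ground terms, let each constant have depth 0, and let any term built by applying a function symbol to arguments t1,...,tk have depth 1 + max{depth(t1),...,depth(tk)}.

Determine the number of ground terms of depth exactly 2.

Write N_k for the number of ground terms of depth ≤ k. A term of depth ≤ k is either a constant or a function symbol applied to arguments of depth ≤ k−1, so N_k = 5 + N_{k-1}^2 + N_{k-1}^2 + N_{k-1}^2.
N_0 = 5
N_1 = 5 + 5^2 + 5^2 + 5^2 = 80
N_2 = 5 + 80^2 + 80^2 + 80^2 = 19205
Terms of depth exactly 2: N_2 − N_1 = 19205 − 80 = 19125.

19125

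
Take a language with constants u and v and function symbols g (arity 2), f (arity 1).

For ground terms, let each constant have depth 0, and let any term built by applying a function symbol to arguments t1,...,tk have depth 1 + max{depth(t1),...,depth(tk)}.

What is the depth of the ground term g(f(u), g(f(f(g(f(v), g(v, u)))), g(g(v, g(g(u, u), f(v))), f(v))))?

depth(f(u)) = 1 + depth(u) = 1 + 0 = 1
depth(f(v)) = 1 + depth(v) = 1 + 0 = 1
depth(g(v, u)) = 1 + max(0, 0) = 1
depth(g(f(v), g(v, u))) = 1 + max(1, 1) = 2
depth(f(g(f(v), g(v, u)))) = 1 + depth(g(f(v), g(v, u))) = 1 + 2 = 3
depth(f(f(g(f(v), g(v, u))))) = 1 + depth(f(g(f(v), g(v, u)))) = 1 + 3 = 4
depth(g(u, u)) = 1 + max(0, 0) = 1
depth(g(g(u, u), f(v))) = 1 + max(1, 1) = 2
depth(g(v, g(g(u, u), f(v)))) = 1 + max(0, 2) = 3
depth(g(g(v, g(g(u, u), f(v))), f(v))) = 1 + max(3, 1) = 4
depth(g(f(f(g(f(v), g(v, u)))), g(g(v, g(g(u, u), f(v))), f(v)))) = 1 + max(4, 4) = 5
depth(g(f(u), g(f(f(g(f(v), g(v, u)))), g(g(v, g(g(u, u), f(v))), f(v))))) = 1 + max(1, 5) = 6

6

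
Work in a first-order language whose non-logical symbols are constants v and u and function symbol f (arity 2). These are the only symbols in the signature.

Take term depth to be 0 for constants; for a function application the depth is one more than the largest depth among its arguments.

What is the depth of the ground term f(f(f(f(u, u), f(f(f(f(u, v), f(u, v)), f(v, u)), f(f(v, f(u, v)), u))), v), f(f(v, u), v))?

7

depth(f(u, u)) = 1 + max(0, 0) = 1
depth(f(u, v)) = 1 + max(0, 0) = 1
depth(f(f(u, v), f(u, v))) = 1 + max(1, 1) = 2
depth(f(v, u)) = 1 + max(0, 0) = 1
depth(f(f(f(u, v), f(u, v)), f(v, u))) = 1 + max(2, 1) = 3
depth(f(v, f(u, v))) = 1 + max(0, 1) = 2
depth(f(f(v, f(u, v)), u)) = 1 + max(2, 0) = 3
depth(f(f(f(f(u, v), f(u, v)), f(v, u)), f(f(v, f(u, v)), u))) = 1 + max(3, 3) = 4
depth(f(f(u, u), f(f(f(f(u, v), f(u, v)), f(v, u)), f(f(v, f(u, v)), u)))) = 1 + max(1, 4) = 5
depth(f(f(f(u, u), f(f(f(f(u, v), f(u, v)), f(v, u)), f(f(v, f(u, v)), u))), v)) = 1 + max(5, 0) = 6
depth(f(f(v, u), v)) = 1 + max(1, 0) = 2
depth(f(f(f(f(u, u), f(f(f(f(u, v), f(u, v)), f(v, u)), f(f(v, f(u, v)), u))), v), f(f(v, u), v))) = 1 + max(6, 2) = 7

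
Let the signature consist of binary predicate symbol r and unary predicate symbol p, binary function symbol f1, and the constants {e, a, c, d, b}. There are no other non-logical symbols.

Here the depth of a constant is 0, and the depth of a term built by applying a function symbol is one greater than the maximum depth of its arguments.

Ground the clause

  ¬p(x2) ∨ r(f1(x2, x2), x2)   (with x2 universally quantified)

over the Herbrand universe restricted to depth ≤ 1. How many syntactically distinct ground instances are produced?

30

Ground terms of depth ≤ 1:
  Write N_k for the number of ground terms of depth ≤ k. A term of depth ≤ k is either a constant or a function symbol applied to arguments of depth ≤ k−1, so N_k = 5 + N_{k-1}^2.
  N_0 = 5
  N_1 = 5 + 5^2 = 30
So there are 30 ground terms available for substitution.
The clause has 1 distinct variable (x2), which appears in the body. In the free term algebra distinct substitutions yield syntactically distinct ground instances.
Number of ground instances = 30.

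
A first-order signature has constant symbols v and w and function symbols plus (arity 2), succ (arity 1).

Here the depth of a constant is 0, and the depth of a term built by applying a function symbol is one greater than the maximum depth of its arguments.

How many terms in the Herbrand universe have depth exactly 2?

If N_k denotes the number of depth-≤k ground terms, the 2 constants give N_0 = 2, and each function symbol of arity r contributes N_{k-1}^r new terms at level k: N_k = 2 + N_{k-1}^2 + N_{k-1}.
N_0 = 2
N_1 = 2 + 2^2 + 2 = 8
N_2 = 2 + 8^2 + 8 = 74
Terms of depth exactly 2: N_2 − N_1 = 74 − 8 = 66.

66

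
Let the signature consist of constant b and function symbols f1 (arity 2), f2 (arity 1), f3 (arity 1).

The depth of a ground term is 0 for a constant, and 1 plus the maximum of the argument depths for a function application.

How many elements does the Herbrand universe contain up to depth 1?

Count level by level. With function symbols f1/2, f2/1, f3/1, the terms of depth ≤ k are the 1 constant together with each function applied to depth-≤(k−1) tuples, so N_k = 1 + N_{k-1}^2 + N_{k-1} + N_{k-1}.
N_0 = 1
N_1 = 1 + 1^2 + 1 + 1 = 4
Explicitly: b, f1(b, b), f2(b), f3(b).

4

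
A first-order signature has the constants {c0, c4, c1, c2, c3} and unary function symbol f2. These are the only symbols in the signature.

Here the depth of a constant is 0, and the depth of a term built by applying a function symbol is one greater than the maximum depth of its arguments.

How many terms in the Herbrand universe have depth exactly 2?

5

Write N_k for the number of ground terms of depth ≤ k. A term of depth ≤ k is either a constant or a function symbol applied to arguments of depth ≤ k−1, so N_k = 5 + N_{k-1}.
N_0 = 5
N_1 = 5 + 5 = 10
N_2 = 5 + 10 = 15
Terms of depth exactly 2: N_2 − N_1 = 15 − 10 = 5.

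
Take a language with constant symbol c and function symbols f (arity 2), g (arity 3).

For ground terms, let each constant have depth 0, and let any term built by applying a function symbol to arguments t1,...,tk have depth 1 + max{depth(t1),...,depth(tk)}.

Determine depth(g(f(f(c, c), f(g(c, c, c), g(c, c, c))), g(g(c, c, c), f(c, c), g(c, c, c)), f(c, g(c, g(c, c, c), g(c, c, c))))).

depth(f(c, c)) = 1 + max(0, 0) = 1
depth(g(c, c, c)) = 1 + max(0, 0, 0) = 1
depth(f(g(c, c, c), g(c, c, c))) = 1 + max(1, 1) = 2
depth(f(f(c, c), f(g(c, c, c), g(c, c, c)))) = 1 + max(1, 2) = 3
depth(g(g(c, c, c), f(c, c), g(c, c, c))) = 1 + max(1, 1, 1) = 2
depth(g(c, g(c, c, c), g(c, c, c))) = 1 + max(0, 1, 1) = 2
depth(f(c, g(c, g(c, c, c), g(c, c, c)))) = 1 + max(0, 2) = 3
depth(g(f(f(c, c), f(g(c, c, c), g(c, c, c))), g(g(c, c, c), f(c, c), g(c, c, c)), f(c, g(c, g(c, c, c), g(c, c, c))))) = 1 + max(3, 2, 3) = 4

4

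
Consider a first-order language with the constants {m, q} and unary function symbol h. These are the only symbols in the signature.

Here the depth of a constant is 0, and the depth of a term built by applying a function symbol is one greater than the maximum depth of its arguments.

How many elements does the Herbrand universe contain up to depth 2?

If N_k denotes the number of depth-≤k ground terms, the 2 constants give N_0 = 2, and each function symbol of arity r contributes N_{k-1}^r new terms at level k: N_k = 2 + N_{k-1}.
N_0 = 2
N_1 = 2 + 2 = 4
N_2 = 2 + 4 = 6

6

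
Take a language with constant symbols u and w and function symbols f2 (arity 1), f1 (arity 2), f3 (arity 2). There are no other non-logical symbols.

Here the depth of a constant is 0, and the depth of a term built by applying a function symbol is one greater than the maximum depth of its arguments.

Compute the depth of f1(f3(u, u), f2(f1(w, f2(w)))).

depth(f3(u, u)) = 1 + max(0, 0) = 1
depth(f2(w)) = 1 + depth(w) = 1 + 0 = 1
depth(f1(w, f2(w))) = 1 + max(0, 1) = 2
depth(f2(f1(w, f2(w)))) = 1 + depth(f1(w, f2(w))) = 1 + 2 = 3
depth(f1(f3(u, u), f2(f1(w, f2(w))))) = 1 + max(1, 3) = 4

4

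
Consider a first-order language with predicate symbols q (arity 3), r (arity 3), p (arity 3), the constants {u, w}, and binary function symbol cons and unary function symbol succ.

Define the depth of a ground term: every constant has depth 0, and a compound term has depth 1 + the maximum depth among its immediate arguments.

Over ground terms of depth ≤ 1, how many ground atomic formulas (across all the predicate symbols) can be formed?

1536

First count ground terms of depth ≤ 1.
Let N_k count ground terms of depth at most k. Each non-constant term of depth ≤ k is some function symbol applied to depth-≤(k−1) arguments, giving N_k = 2 + N_{k-1}^2 + N_{k-1}.
N_0 = 2
N_1 = 2 + 2^2 + 2 = 8
Explicitly: u, w, cons(u, u), cons(u, w), cons(w, u), cons(w, w), succ(u), succ(w).
So |H| = 8.
A ground atom is a predicate applied to a tuple of terms from H, so the count is the sum over predicates of |H|^arity:
  q: 8^3 = 512;  r: 8^3 = 512;  p: 8^3 = 512
Total ground atoms: 512 + 512 + 512 = 1536.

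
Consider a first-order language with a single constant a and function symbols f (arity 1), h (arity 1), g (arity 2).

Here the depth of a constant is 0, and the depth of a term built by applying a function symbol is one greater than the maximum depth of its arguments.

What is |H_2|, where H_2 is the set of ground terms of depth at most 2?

25

Count level by level. With function symbols f/1, h/1, g/2, the terms of depth ≤ k are the 1 constant together with each function applied to depth-≤(k−1) tuples, so N_k = 1 + N_{k-1} + N_{k-1} + N_{k-1}^2.
N_0 = 1
N_1 = 1 + 1 + 1 + 1^2 = 4
N_2 = 1 + 4 + 4 + 4^2 = 25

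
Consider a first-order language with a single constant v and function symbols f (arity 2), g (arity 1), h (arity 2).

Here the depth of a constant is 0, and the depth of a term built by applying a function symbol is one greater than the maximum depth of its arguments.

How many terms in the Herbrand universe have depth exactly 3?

Let N_k = |{terms of depth ≤ k}|. Then N_0 = 1 and N_k = 1 + N_{k-1}^2 + N_{k-1} + N_{k-1}^2 for k ≥ 1 (one summand per function symbol, arity giving the exponent).
N_0 = 1
N_1 = 1 + 1^2 + 1 + 1^2 = 4
N_2 = 1 + 4^2 + 4 + 4^2 = 37
N_3 = 1 + 37^2 + 37 + 37^2 = 2776
Terms of depth exactly 3: N_3 − N_2 = 2776 − 37 = 2739.

2739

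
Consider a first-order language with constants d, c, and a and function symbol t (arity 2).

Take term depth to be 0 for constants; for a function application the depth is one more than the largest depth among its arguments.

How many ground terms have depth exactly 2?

135

Write N_k for the number of ground terms of depth ≤ k. A term of depth ≤ k is either a constant or a function symbol applied to arguments of depth ≤ k−1, so N_k = 3 + N_{k-1}^2.
N_0 = 3
N_1 = 3 + 3^2 = 12
N_2 = 3 + 12^2 = 147
Terms of depth exactly 2: N_2 − N_1 = 147 − 12 = 135.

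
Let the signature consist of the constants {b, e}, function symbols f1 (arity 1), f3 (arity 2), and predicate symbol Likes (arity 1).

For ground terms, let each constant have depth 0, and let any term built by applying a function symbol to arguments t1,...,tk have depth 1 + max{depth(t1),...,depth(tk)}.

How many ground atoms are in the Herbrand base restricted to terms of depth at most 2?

74

First count ground terms of depth ≤ 2.
Let N_k count ground terms of depth at most k. Each non-constant term of depth ≤ k is some function symbol applied to depth-≤(k−1) arguments, giving N_k = 2 + N_{k-1} + N_{k-1}^2.
N_0 = 2
N_1 = 2 + 2 + 2^2 = 8
N_2 = 2 + 8 + 8^2 = 74
So |H| = 74.
For each predicate symbol, the number of ground atoms is |H| raised to its arity; summing:
  Likes: 74
Total ground atoms: 74.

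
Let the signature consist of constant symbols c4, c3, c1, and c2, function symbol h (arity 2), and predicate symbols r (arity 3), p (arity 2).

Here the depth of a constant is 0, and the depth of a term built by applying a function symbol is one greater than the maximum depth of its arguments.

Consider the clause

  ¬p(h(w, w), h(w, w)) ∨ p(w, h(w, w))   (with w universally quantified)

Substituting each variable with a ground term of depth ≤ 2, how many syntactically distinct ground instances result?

404

Ground terms of depth ≤ 2:
  If N_k denotes the number of depth-≤k ground terms, the 4 constants give N_0 = 4, and each function symbol of arity r contributes N_{k-1}^r new terms at level k: N_k = 4 + N_{k-1}^2.
  N_0 = 4
  N_1 = 4 + 4^2 = 20
  N_2 = 4 + 20^2 = 404
So there are 404 ground terms available for substitution.
The body mentions the single quantified variable w; since ground terms form a free algebra, no two substitutions collapse to the same formula.
Number of ground instances = 404.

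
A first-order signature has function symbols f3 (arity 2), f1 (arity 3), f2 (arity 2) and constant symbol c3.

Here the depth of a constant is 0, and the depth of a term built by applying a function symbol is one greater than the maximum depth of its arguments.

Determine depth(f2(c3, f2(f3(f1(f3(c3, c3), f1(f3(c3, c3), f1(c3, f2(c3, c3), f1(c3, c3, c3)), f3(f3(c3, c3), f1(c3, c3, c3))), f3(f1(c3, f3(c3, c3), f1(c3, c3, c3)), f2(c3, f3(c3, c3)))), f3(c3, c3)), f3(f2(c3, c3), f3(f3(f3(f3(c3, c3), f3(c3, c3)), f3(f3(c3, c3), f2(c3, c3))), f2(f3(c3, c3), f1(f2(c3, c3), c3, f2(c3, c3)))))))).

7

depth(f3(c3, c3)) = 1 + max(0, 0) = 1
depth(f2(c3, c3)) = 1 + max(0, 0) = 1
depth(f1(c3, c3, c3)) = 1 + max(0, 0, 0) = 1
depth(f1(c3, f2(c3, c3), f1(c3, c3, c3))) = 1 + max(0, 1, 1) = 2
depth(f3(f3(c3, c3), f1(c3, c3, c3))) = 1 + max(1, 1) = 2
depth(f1(f3(c3, c3), f1(c3, f2(c3, c3), f1(c3, c3, c3)), f3(f3(c3, c3), f1(c3, c3, c3)))) = 1 + max(1, 2, 2) = 3
depth(f1(c3, f3(c3, c3), f1(c3, c3, c3))) = 1 + max(0, 1, 1) = 2
depth(f2(c3, f3(c3, c3))) = 1 + max(0, 1) = 2
depth(f3(f1(c3, f3(c3, c3), f1(c3, c3, c3)), f2(c3, f3(c3, c3)))) = 1 + max(2, 2) = 3
depth(f1(f3(c3, c3), f1(f3(c3, c3), f1(c3, f2(c3, c3), f1(c3, c3, c3)), f3(f3(c3, c3), f1(c3, c3, c3))), f3(f1(c3, f3(c3, c3), f1(c3, c3, c3)), f2(c3, f3(c3, c3))))) = 1 + max(1, 3, 3) = 4
depth(f3(f1(f3(c3, c3), f1(f3(c3, c3), f1(c3, f2(c3, c3), f1(c3, c3, c3)), f3(f3(c3, c3), f1(c3, c3, c3))), f3(f1(c3, f3(c3, c3), f1(c3, c3, c3)), f2(c3, f3(c3, c3)))), f3(c3, c3))) = 1 + max(4, 1) = 5
depth(f3(f3(c3, c3), f3(c3, c3))) = 1 + max(1, 1) = 2
depth(f3(f3(c3, c3), f2(c3, c3))) = 1 + max(1, 1) = 2
depth(f3(f3(f3(c3, c3), f3(c3, c3)), f3(f3(c3, c3), f2(c3, c3)))) = 1 + max(2, 2) = 3
depth(f1(f2(c3, c3), c3, f2(c3, c3))) = 1 + max(1, 0, 1) = 2
depth(f2(f3(c3, c3), f1(f2(c3, c3), c3, f2(c3, c3)))) = 1 + max(1, 2) = 3
depth(f3(f3(f3(f3(c3, c3), f3(c3, c3)), f3(f3(c3, c3), f2(c3, c3))), f2(f3(c3, c3), f1(f2(c3, c3), c3, f2(c3, c3))))) = 1 + max(3, 3) = 4
depth(f3(f2(c3, c3), f3(f3(f3(f3(c3, c3), f3(c3, c3)), f3(f3(c3, c3), f2(c3, c3))), f2(f3(c3, c3), f1(f2(c3, c3), c3, f2(c3, c3)))))) = 1 + max(1, 4) = 5
depth(f2(f3(f1(f3(c3, c3), f1(f3(c3, c3), f1(c3, f2(c3, c3), f1(c3, c3, c3)), f3(f3(c3, c3), f1(c3, c3, c3))), f3(f1(c3, f3(c3, c3), f1(c3, c3, c3)), f2(c3, f3(c3, c3)))), f3(c3, c3)), f3(f2(c3, c3), f3(f3(f3(f3(c3, c3), f3(c3, c3)), f3(f3(c3, c3), f2(c3, c3))), f2(f3(c3, c3), f1(f2(c3, c3), c3, f2(c3, c3))))))) = 1 + max(5, 5) = 6
depth(f2(c3, f2(f3(f1(f3(c3, c3), f1(f3(c3, c3), f1(c3, f2(c3, c3), f1(c3, c3, c3)), f3(f3(c3, c3), f1(c3, c3, c3))), f3(f1(c3, f3(c3, c3), f1(c3, c3, c3)), f2(c3, f3(c3, c3)))), f3(c3, c3)), f3(f2(c3, c3), f3(f3(f3(f3(c3, c3), f3(c3, c3)), f3(f3(c3, c3), f2(c3, c3))), f2(f3(c3, c3), f1(f2(c3, c3), c3, f2(c3, c3)))))))) = 1 + max(0, 6) = 7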